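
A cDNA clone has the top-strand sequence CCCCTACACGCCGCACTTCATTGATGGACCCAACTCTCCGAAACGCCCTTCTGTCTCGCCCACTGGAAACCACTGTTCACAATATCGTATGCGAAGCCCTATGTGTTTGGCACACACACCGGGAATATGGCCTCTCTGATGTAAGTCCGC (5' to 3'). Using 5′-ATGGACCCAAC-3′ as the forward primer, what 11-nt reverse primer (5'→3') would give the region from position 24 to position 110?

The product's 3' end on the top strand is position 110.
The reverse primer anneals to the top strand over positions 100–110, i.e. to TATGTGTTTGG.
Its sequence written 5'→3' is the reverse complement: CCAAACACATA.

5'-CCAAACACATA-3'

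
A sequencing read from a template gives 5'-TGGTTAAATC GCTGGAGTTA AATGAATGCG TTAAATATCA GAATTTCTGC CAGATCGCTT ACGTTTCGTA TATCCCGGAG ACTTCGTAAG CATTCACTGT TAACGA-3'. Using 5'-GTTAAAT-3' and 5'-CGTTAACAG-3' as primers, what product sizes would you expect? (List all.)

103 bp, 89 bp, 76 bp

The forward primer GTTAAAT matches the top strand at positions 3–9, 17–23, 30–36.
The reverse primer's reverse complement is CTGTTAACG, matching at positions 97–105.
Each forward site pairs with the reverse site to give a product ending at position 105: sizes 103, 89, 76 bp.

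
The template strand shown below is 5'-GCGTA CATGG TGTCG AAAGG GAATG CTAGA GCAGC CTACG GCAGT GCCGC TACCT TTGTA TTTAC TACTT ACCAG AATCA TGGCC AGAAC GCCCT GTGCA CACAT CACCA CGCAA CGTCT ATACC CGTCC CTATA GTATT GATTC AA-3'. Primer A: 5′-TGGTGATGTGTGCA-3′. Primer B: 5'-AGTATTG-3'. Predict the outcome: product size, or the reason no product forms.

Primer A (TGGTGATGTGTGCA) has reverse complement TGCACACATCACCA, which matches the top strand at positions 97–110; primer A anneals to the top strand there with its 3' end pointing upstream toward position 97.
Primer B (AGTATTG) matches the top strand directly at positions 135–141; it anneals to the bottom strand with its 3' end pointing downstream toward position 141.
The 3' ends diverge (primer A extends toward position 1, primer B toward position 147), so the primers never converge on a shared product.

No product — the primers' 3' ends point away from each other.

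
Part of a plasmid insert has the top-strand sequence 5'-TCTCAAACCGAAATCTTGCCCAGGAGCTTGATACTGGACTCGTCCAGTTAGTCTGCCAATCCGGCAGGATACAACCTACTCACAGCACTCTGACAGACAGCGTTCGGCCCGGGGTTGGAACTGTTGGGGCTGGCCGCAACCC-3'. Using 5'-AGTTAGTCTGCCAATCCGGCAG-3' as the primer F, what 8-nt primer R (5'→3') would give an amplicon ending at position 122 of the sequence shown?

5'-AGTTCCAA-3'

The forward primer binds at positions 46–67; the product's 3' end on the top strand is position 122.
The reverse primer anneals to the top strand over positions 115–122, i.e. to TTGGAACT.
Its sequence written 5'→3' is the reverse complement: AGTTCCAA.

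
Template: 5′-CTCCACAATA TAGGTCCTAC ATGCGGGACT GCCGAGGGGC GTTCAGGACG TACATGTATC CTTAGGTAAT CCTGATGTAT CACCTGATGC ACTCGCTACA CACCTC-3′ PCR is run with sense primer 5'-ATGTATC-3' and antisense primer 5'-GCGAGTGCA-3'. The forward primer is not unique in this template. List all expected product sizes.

43 bp, 22 bp

The forward primer ATGTATC matches the top strand at positions 54–60, 75–81.
The reverse primer's reverse complement is TGCACTCGC, matching at positions 88–96.
Each forward site pairs with the reverse site to give a product ending at position 96: sizes 43, 22 bp.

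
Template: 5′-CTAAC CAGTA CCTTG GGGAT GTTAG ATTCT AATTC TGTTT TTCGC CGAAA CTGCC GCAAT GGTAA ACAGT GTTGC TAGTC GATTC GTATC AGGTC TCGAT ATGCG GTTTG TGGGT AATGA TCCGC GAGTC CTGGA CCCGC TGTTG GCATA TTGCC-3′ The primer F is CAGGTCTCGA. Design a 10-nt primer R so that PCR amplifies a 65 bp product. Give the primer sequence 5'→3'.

5'-GCAATATGCC-3'

The forward primer binds at positions 90–99, so a 65 bp product ends at position 90 + 65 − 1 = 154.
The reverse primer anneals to the top strand over positions 145–154, i.e. to GGCATATTGC.
Its sequence written 5'→3' is the reverse complement: GCAATATGCC.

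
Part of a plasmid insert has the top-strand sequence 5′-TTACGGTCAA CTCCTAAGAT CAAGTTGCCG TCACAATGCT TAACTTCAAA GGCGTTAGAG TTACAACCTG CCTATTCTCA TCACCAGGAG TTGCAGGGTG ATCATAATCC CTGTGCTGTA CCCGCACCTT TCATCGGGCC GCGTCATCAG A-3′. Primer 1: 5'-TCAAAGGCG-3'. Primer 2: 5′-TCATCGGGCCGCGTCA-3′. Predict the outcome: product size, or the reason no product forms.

No product — both primers anneal to the same strand and extend in the same direction.

Primer 1 (TCAAAGGCG) matches the top strand at positions 46–54 (3' end points downstream).
Primer 2 (TCATCGGGCCGCGTCA) also matches the top strand directly, at positions 131–146 — its reverse complement TGACGCGGCCCGATGA is not present.
Both primers anneal to the bottom strand with 3' ends pointing the same way, so neither can prime synthesis back toward the other.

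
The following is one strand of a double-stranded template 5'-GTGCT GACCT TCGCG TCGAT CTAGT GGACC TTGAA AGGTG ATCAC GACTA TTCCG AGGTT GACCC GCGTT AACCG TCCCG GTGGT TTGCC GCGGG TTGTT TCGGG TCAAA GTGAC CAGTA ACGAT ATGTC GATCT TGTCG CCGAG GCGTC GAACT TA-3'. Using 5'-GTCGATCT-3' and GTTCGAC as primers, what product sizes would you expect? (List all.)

140 bp, 27 bp

The forward primer GTCGATCT matches the top strand at positions 15–22, 128–135.
The reverse primer's reverse complement is GTCGAAC, matching at positions 148–154.
Each forward site pairs with the reverse site to give a product ending at position 154: sizes 140, 27 bp.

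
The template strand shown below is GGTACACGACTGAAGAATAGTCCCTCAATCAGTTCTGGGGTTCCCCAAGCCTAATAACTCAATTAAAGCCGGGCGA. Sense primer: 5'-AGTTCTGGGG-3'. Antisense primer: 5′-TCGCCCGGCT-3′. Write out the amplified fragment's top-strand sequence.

Forward primer AGTTCTGGGG is found on the top strand at positions 31–40.
Reverse complement of the reverse primer: AGCCGGGCGA. This occurs on the top strand at positions 67–76.
The product is the template from position 31 through 76 (46 bp).

5'-AGTTCTGGGGTTCCCCAAGCCTAATAACTCAATTAAAGCCGGGCGA-3'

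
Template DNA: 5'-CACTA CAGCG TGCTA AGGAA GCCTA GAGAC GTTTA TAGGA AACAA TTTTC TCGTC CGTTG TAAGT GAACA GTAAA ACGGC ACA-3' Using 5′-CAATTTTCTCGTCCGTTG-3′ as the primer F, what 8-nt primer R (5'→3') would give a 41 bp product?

The forward primer binds at positions 43–60, so a 41 bp product ends at position 43 + 41 − 1 = 83.
The reverse primer anneals to the top strand over positions 76–83, i.e. to ACGGCACA.
Its sequence written 5'→3' is the reverse complement: TGTGCCGT.

5'-TGTGCCGT-3'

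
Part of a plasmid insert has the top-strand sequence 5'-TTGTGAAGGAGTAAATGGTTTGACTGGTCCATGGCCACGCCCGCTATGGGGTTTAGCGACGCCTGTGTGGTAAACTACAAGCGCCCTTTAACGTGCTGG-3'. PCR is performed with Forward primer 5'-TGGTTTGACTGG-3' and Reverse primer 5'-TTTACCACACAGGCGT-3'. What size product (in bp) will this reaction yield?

Scanning the template, TGGTTTGACTGG occurs at positions 16–27; this primer anneals to the bottom strand there with its 3' end pointing downstream.
Reverse complement of the reverse primer: ACGCCTGTGTGGTAAA. This occurs on the top strand at positions 59–74.
The product runs from position 16 to position 74, so its length is 74 − 16 + 1 = 59 bp.

59 bp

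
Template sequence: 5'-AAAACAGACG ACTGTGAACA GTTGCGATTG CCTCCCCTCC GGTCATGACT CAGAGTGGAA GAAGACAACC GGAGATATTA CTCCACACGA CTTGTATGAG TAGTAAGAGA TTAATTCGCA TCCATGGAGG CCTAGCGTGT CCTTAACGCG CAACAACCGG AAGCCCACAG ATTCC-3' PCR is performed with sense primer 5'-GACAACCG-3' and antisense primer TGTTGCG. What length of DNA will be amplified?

92 bp

The forward primer matches the template at positions 64–71.
Taking the reverse complement of TGTTGCG gives CGCAACA, found at positions 149–155 on the template; the primer anneals here to the top strand with its 3' end pointing upstream.
Product length = (reverse-primer end) − (forward-primer start) + 1 = 155 − 64 + 1 = 92 bp.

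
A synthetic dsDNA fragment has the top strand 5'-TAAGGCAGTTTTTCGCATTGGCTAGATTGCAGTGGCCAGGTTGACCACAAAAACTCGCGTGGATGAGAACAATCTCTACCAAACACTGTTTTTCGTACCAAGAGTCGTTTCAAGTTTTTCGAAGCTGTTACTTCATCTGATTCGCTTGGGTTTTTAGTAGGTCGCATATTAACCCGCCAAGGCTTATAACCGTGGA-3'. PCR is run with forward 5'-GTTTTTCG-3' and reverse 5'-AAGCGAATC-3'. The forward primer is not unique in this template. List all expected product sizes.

140 bp, 60 bp, 34 bp

The forward primer GTTTTTCG matches the top strand at positions 8–15, 88–95, 114–121.
The reverse primer's reverse complement is GATTCGCTT, matching at positions 139–147.
Each forward site pairs with the reverse site to give a product ending at position 147: sizes 140, 60, 34 bp.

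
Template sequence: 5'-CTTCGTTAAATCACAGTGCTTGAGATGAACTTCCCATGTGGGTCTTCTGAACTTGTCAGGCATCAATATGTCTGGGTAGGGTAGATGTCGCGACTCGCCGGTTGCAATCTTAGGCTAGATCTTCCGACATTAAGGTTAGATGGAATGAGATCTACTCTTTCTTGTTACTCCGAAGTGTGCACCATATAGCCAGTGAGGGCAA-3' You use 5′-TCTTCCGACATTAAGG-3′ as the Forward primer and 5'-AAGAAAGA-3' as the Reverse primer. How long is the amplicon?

44 bp

Scanning the template, TCTTCCGACATTAAGG occurs at positions 120–135; this primer anneals to the bottom strand there with its 3' end pointing downstream.
Taking the reverse complement of AAGAAAGA gives TCTTTCTT, found at positions 156–163 on the template; the primer anneals here to the top strand with its 3' end pointing upstream.
Amplicon spans positions 120–163: 44 bp.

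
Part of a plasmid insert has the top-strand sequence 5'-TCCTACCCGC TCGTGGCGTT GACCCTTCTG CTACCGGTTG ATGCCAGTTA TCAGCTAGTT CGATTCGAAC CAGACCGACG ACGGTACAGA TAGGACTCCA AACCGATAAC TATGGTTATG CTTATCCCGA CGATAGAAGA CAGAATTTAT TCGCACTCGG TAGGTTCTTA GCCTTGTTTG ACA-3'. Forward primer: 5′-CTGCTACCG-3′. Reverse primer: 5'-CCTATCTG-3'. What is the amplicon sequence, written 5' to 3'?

5'-CTGCTACCGGTTGATGCCAGTTATCAGCTAGTTCGATTCGAACCAGACCGACGACGGTACAGATAGG-3'

The forward primer matches the template at positions 28–36.
Taking the reverse complement of CCTATCTG gives CAGATAGG, found at positions 87–94 on the template; the primer anneals here to the top strand with its 3' end pointing upstream.
The product is the template from position 28 through 94 (67 bp).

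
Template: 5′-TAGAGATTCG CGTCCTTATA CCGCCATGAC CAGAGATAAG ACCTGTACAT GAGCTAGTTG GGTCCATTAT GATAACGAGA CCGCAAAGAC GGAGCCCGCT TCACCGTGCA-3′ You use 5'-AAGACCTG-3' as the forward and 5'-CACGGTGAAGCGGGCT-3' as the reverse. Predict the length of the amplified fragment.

The forward primer matches the template at positions 38–45.
Reverse complement of the reverse primer: AGCCCGCTTCACCGTG. This occurs on the top strand at positions 93–108.
Amplicon spans positions 38–108: 71 bp.

71 bp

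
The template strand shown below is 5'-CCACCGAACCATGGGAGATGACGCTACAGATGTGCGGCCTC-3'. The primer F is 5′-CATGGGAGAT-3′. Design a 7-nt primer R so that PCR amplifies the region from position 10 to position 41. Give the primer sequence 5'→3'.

5'-GAGGCCG-3'

The product's 3' end on the top strand is position 41.
The reverse primer anneals to the top strand over positions 35–41, i.e. to CGGCCTC.
Its sequence written 5'→3' is the reverse complement: GAGGCCG.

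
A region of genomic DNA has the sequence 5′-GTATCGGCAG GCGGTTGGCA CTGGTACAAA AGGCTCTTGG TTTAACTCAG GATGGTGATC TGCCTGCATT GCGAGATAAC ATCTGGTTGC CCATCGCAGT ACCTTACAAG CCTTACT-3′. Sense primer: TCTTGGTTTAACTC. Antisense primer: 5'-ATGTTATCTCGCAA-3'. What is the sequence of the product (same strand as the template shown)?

The forward primer matches the template at positions 35–48.
The reverse primer's reverse complement is TTGCGAGATAACAT, which matches the template at positions 69–82.
The product is the template from position 35 through 82 (48 bp).

5'-TCTTGGTTTAACTCAGGATGGTGATCTGCCTGCATTGCGAGATAACAT-3'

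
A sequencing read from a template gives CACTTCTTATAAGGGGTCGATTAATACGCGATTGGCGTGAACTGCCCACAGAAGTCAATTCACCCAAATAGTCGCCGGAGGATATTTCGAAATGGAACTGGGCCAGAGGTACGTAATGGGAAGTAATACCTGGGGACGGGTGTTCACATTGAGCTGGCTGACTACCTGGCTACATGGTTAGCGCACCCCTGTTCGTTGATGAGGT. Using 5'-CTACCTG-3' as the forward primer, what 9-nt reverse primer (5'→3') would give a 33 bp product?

The forward primer binds at positions 162–168, so a 33 bp product ends at position 162 + 33 − 1 = 194.
The reverse primer anneals to the top strand over positions 186–194, i.e. to CCCCTGTTC.
Its sequence written 5'→3' is the reverse complement: GAACAGGGG.

5'-GAACAGGGG-3'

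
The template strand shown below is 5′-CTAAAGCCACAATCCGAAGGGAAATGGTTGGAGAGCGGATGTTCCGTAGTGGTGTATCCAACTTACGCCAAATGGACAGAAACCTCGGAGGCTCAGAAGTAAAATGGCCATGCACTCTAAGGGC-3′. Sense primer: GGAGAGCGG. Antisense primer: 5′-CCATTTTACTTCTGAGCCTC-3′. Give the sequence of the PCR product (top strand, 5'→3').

Forward primer GGAGAGCGG is found on the top strand at positions 30–38.
Reverse complement of the reverse primer: GAGGCTCAGAAGTAAAATGG. This occurs on the top strand at positions 88–107.
The product is the template from position 30 through 107 (78 bp).

5'-GGAGAGCGGATGTTCCGTAGTGGTGTATCCAACTTACGCCAAATGGACAGAAACCTCGGAGGCTCAGAAGTAAAATGG-3'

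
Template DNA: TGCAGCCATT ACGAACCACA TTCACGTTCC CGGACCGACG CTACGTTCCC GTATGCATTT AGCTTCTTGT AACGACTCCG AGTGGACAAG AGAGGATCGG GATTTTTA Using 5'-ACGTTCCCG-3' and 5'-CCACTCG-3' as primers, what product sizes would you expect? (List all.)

62 bp, 43 bp

The forward primer ACGTTCCCG matches the top strand at positions 24–32, 43–51.
The reverse primer's reverse complement is CGAGTGG, matching at positions 79–85.
Each forward site pairs with the reverse site to give a product ending at position 85: sizes 62, 43 bp.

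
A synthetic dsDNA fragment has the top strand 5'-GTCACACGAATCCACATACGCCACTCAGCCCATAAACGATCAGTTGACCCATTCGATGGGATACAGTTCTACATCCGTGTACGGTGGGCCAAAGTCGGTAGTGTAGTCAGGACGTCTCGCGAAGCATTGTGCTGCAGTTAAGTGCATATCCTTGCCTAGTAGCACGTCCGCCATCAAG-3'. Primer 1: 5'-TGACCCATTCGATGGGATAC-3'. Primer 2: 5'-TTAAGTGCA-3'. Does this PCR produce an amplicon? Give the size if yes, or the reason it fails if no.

No product — both primers anneal to the same strand and extend in the same direction.

Primer 1 (TGACCCATTCGATGGGATAC) matches the top strand at positions 45–64 (3' end points downstream).
Primer 2 (TTAAGTGCA) also matches the top strand directly, at positions 138–146 — its reverse complement TGCACTTAA is not present.
Both primers anneal to the bottom strand with 3' ends pointing the same way, so neither can prime synthesis back toward the other.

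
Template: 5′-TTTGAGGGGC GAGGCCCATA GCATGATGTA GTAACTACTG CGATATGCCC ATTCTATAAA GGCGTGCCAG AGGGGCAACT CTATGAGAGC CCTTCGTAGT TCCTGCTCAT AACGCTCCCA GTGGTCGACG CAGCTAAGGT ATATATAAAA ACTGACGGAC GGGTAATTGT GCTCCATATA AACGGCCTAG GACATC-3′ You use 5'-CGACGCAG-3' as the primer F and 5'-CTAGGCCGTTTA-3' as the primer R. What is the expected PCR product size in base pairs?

Scanning the template, CGACGCAG occurs at positions 126–133; this primer anneals to the bottom strand there with its 3' end pointing downstream.
Reverse complement of the reverse primer: TAAACGGCCTAG. This occurs on the top strand at positions 179–190.
Product length = (reverse-primer end) − (forward-primer start) + 1 = 190 − 126 + 1 = 65 bp.

65 bp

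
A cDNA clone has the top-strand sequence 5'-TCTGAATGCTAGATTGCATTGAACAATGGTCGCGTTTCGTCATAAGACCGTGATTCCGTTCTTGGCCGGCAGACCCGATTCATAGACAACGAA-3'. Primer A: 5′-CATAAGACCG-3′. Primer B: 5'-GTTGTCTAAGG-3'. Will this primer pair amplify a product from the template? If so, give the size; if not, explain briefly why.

No product — primer B has no binding site in the template.

Primer B (GTTGTCTAAGG) does not match the top strand, and its reverse complement CCTTAGACAAC does not match either.
With no annealing site for primer B, no amplification occurs.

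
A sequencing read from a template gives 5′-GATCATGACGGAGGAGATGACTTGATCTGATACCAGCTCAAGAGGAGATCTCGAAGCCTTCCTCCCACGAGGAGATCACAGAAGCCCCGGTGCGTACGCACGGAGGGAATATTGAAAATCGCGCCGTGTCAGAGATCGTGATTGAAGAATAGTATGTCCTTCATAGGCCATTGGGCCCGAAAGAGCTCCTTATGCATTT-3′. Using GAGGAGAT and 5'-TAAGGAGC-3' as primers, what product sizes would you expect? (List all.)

The forward primer GAGGAGAT matches the top strand at positions 11–18, 42–49, 69–76.
The reverse primer's reverse complement is GCTCCTTA, matching at positions 185–192.
Each forward site pairs with the reverse site to give a product ending at position 192: sizes 182, 151, 124 bp.

182 bp, 151 bp, 124 bp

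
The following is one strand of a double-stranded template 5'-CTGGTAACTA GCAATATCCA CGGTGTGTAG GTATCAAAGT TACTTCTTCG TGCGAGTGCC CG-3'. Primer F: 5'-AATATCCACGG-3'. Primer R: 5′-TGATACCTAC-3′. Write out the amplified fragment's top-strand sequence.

5'-AATATCCACGGTGTGTAGGTATCA-3'

Scanning the template, AATATCCACGG occurs at positions 13–23; this primer anneals to the bottom strand there with its 3' end pointing downstream.
Reverse complement of the reverse primer: GTAGGTATCA. This occurs on the top strand at positions 27–36.
The product is the template from position 13 through 36 (24 bp).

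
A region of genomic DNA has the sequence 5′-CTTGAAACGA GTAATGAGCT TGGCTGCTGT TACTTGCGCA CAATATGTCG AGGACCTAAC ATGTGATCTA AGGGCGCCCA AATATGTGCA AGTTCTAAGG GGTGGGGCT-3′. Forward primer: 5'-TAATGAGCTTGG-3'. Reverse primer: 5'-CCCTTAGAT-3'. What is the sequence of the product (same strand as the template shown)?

5'-TAATGAGCTTGGCTGCTGTTACTTGCGCACAATATGTCGAGGACCTAACATGTGATCTAAGGG-3'

Scanning the template, TAATGAGCTTGG occurs at positions 12–23; this primer anneals to the bottom strand there with its 3' end pointing downstream.
Taking the reverse complement of CCCTTAGAT gives ATCTAAGGG, found at positions 66–74 on the template; the primer anneals here to the top strand with its 3' end pointing upstream.
The product is the template from position 12 through 74 (63 bp).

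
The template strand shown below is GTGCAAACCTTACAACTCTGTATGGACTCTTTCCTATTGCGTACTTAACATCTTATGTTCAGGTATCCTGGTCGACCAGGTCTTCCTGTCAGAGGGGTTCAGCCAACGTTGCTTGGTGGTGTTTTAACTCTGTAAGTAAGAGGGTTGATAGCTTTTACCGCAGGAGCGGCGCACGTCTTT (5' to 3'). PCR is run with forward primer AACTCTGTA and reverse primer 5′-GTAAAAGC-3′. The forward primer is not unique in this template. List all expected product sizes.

The forward primer AACTCTGTA matches the top strand at positions 14–22, 126–134.
The reverse primer's reverse complement is GCTTTTAC, matching at positions 151–158.
Each forward site pairs with the reverse site to give a product ending at position 158: sizes 145, 33 bp.

145 bp, 33 bp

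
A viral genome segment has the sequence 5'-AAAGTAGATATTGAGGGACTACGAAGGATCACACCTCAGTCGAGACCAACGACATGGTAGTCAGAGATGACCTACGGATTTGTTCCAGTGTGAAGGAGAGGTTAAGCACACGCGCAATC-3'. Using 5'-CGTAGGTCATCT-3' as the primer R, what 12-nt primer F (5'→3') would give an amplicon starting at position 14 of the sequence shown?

5'-AGGGACTACGAA-3'

The reverse primer's reverse complement AGATGACCTACG matches the template at positions 65–76; the product starts at position 14.
The forward primer is identical to the top strand over positions 14–25: AGGGACTACGAA.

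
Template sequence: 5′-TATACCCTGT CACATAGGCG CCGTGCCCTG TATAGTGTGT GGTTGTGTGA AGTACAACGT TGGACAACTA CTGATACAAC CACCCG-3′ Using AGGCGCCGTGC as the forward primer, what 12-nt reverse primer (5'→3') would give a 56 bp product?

The forward primer binds at positions 16–26, so a 56 bp product ends at position 16 + 56 − 1 = 71.
The reverse primer anneals to the top strand over positions 60–71, i.e. to TTGGACAACTAC.
Its sequence written 5'→3' is the reverse complement: GTAGTTGTCCAA.

5'-GTAGTTGTCCAA-3'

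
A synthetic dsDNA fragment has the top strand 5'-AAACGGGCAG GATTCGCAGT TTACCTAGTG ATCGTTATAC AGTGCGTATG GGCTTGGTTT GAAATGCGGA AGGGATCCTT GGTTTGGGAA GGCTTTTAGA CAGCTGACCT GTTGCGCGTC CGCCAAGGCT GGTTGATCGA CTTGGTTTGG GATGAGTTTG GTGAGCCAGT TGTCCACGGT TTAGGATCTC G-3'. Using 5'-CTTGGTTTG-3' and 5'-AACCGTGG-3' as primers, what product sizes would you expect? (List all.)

129 bp, 104 bp, 41 bp

The forward primer CTTGGTTTG matches the top strand at positions 53–61, 78–86, 141–149.
The reverse primer's reverse complement is CCACGGTT, matching at positions 174–181.
Each forward site pairs with the reverse site to give a product ending at position 181: sizes 129, 104, 41 bp.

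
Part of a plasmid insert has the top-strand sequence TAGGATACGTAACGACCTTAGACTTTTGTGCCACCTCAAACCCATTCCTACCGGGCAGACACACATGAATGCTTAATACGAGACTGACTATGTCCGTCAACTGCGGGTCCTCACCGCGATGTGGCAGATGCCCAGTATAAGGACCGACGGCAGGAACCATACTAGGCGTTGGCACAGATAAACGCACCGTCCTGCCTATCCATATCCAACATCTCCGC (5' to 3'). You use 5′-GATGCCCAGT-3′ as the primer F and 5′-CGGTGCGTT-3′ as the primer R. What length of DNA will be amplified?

63 bp

The forward primer matches the template at positions 127–136.
The reverse primer's reverse complement is AACGCACCG, which matches the template at positions 181–189.
The product runs from position 127 to position 189, so its length is 189 − 127 + 1 = 63 bp.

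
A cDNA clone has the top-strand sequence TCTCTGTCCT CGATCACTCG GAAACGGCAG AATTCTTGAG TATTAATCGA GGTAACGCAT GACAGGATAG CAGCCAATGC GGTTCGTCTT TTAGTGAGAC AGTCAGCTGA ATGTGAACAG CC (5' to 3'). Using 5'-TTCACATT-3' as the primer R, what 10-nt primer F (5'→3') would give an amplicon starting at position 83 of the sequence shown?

The reverse primer's reverse complement AATGTGAA matches the template at positions 110–117; the product starts at position 83.
The forward primer is identical to the top strand over positions 83–92: TTCGTCTTTT.

5'-TTCGTCTTTT-3'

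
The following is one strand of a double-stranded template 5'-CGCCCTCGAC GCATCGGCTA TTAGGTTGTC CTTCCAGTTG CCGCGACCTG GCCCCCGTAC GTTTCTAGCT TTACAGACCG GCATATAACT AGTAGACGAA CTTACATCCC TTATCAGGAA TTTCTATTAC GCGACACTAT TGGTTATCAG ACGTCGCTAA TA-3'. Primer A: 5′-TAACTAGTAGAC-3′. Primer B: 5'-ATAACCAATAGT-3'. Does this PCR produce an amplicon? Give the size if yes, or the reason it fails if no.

Yes — a 62 bp product.

Primer A (TAACTAGTAGAC) matches the top strand at positions 86–97; it acts as a forward primer.
Primer B's reverse complement is ACTATTGGTTAT, matching the top strand at positions 136–147; it acts as a reverse primer.
The 3' ends face each other across positions 86–147, giving a 62 bp product.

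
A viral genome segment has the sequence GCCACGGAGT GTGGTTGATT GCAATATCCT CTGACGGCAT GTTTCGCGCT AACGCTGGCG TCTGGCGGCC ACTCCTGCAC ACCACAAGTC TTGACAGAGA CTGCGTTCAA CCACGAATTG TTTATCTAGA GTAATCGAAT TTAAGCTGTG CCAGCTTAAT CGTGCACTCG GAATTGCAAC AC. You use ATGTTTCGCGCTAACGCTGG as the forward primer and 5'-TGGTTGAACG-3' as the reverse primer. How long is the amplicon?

75 bp

Forward primer ATGTTTCGCGCTAACGCTGG is found on the top strand at positions 39–58.
Taking the reverse complement of TGGTTGAACG gives CGTTCAACCA, found at positions 104–113 on the template; the primer anneals here to the top strand with its 3' end pointing upstream.
Product length = (reverse-primer end) − (forward-primer start) + 1 = 113 − 39 + 1 = 75 bp.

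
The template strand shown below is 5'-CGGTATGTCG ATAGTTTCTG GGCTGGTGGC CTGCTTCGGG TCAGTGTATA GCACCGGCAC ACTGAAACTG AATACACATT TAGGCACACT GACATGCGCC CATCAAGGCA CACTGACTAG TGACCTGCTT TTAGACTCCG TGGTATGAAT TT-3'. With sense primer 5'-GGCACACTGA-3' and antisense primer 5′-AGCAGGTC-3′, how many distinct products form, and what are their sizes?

The forward primer GGCACACTGA matches the top strand at positions 56–65, 83–92, 107–116.
The reverse primer's reverse complement is GACCTGCT, matching at positions 122–129.
Each forward site pairs with the reverse site to give a product ending at position 129: sizes 74, 47, 23 bp.

Three products: 74 bp, 47 bp, 23 bp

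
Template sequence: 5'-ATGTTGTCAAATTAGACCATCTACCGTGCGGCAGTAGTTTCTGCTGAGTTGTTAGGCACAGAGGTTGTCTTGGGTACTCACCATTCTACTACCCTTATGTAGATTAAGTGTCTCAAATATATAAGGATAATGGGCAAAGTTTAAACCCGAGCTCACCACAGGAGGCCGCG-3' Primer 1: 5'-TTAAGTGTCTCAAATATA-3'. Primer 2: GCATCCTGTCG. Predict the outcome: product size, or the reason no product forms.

Primer 2 (GCATCCTGTCG) does not match the top strand, and its reverse complement CGACAGGATGC does not match either.
With no annealing site for primer 2, no amplification occurs.

No product — primer 2 has no binding site in the template.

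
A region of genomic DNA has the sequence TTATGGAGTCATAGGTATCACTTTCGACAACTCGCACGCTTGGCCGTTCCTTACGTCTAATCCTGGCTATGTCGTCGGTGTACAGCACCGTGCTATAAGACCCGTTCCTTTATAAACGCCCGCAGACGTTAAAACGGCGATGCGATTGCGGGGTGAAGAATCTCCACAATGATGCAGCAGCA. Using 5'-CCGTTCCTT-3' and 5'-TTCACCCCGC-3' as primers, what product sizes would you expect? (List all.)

114 bp, 56 bp

The forward primer CCGTTCCTT matches the top strand at positions 44–52, 102–110.
The reverse primer's reverse complement is GCGGGGTGAA, matching at positions 148–157.
Each forward site pairs with the reverse site to give a product ending at position 157: sizes 114, 56 bp.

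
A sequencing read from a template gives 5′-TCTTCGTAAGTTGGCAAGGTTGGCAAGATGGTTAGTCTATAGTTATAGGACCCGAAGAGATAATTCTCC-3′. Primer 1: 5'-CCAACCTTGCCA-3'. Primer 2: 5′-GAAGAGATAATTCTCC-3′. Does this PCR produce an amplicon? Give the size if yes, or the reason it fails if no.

Primer 1 (CCAACCTTGCCA) has reverse complement TGGCAAGGTTGG, which matches the top strand at positions 12–23; primer 1 anneals to the top strand there with its 3' end pointing upstream toward position 12.
Primer 2 (GAAGAGATAATTCTCC) matches the top strand directly at positions 54–69; it anneals to the bottom strand with its 3' end pointing downstream toward position 69.
The 3' ends diverge (primer 1 extends toward position 1, primer 2 toward position 69), so the primers never converge on a shared product.

No product — the primers' 3' ends point away from each other.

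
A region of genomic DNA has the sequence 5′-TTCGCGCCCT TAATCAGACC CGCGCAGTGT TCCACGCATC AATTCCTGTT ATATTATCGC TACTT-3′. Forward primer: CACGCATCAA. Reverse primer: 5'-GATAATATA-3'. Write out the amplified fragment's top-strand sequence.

5'-CACGCATCAATTCCTGTTATATTATC-3'

The forward primer matches the template at positions 33–42.
Reverse complement of the reverse primer: TATATTATC. This occurs on the top strand at positions 50–58.
The product is the template from position 33 through 58 (26 bp).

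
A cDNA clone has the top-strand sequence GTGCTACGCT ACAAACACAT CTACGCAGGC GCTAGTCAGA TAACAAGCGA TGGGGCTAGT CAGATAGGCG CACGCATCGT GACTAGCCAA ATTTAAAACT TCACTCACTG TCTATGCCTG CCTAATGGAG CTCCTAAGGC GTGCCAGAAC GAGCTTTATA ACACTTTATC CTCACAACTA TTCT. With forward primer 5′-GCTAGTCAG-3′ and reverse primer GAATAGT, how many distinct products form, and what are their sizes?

Two products: 153 bp, 129 bp

The forward primer GCTAGTCAG matches the top strand at positions 31–39, 55–63.
The reverse primer's reverse complement is ACTATTC, matching at positions 177–183.
Each forward site pairs with the reverse site to give a product ending at position 183: sizes 153, 129 bp.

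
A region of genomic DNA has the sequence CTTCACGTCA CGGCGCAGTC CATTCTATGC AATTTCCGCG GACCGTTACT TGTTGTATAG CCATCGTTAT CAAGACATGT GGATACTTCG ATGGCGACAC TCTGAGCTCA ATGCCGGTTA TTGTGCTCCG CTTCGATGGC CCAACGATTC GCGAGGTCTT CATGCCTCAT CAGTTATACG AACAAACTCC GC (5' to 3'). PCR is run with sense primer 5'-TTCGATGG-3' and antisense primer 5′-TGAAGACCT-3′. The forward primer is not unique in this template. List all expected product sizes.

76 bp, 31 bp

The forward primer TTCGATGG matches the top strand at positions 87–94, 132–139.
The reverse primer's reverse complement is AGGTCTTCA, matching at positions 154–162.
Each forward site pairs with the reverse site to give a product ending at position 162: sizes 76, 31 bp.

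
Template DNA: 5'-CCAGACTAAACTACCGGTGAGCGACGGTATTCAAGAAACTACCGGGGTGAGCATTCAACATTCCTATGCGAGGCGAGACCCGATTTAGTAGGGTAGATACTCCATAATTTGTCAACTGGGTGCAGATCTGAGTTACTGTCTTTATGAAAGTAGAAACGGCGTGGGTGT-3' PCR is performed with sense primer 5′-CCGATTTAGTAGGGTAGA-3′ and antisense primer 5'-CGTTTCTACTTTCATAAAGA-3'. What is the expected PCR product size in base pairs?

Scanning the template, CCGATTTAGTAGGGTAGA occurs at positions 80–97; this primer anneals to the bottom strand there with its 3' end pointing downstream.
Reverse complement of the reverse primer: TCTTTATGAAAGTAGAAACG. This occurs on the top strand at positions 139–158.
Amplicon spans positions 80–158: 79 bp.

79 bp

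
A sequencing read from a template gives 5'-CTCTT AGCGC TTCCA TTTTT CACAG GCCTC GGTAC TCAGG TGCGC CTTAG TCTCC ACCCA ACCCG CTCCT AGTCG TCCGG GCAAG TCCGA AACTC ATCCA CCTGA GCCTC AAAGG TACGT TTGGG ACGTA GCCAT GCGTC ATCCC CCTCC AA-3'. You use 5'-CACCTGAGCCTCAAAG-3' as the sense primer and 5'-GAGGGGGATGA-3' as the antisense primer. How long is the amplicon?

The forward primer matches the template at positions 99–114.
The reverse primer's reverse complement is TCATCCCCCTC, which matches the template at positions 139–149.
Product length = (reverse-primer end) − (forward-primer start) + 1 = 149 − 99 + 1 = 51 bp.

51 bp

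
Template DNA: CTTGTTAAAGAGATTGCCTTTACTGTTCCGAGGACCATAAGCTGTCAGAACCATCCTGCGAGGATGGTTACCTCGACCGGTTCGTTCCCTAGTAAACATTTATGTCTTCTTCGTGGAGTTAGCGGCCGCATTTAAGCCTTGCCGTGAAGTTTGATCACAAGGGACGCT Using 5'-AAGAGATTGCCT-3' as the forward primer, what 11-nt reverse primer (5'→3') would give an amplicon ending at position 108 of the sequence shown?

5'-AAGACATAAAT-3'

The forward primer binds at positions 8–19; the product's 3' end on the top strand is position 108.
The reverse primer anneals to the top strand over positions 98–108, i.e. to ATTTATGTCTT.
Its sequence written 5'→3' is the reverse complement: AAGACATAAAT.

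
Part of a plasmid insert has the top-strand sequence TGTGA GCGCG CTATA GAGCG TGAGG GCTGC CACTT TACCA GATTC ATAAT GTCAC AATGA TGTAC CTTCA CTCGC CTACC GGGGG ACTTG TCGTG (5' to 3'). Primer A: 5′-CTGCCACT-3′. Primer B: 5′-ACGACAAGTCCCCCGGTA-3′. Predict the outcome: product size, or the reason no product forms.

Yes — a 68 bp product.

Primer A (CTGCCACT) matches the top strand at positions 27–34; it acts as a forward primer.
Primer B's reverse complement is TACCGGGGGACTTGTCGT, matching the top strand at positions 77–94; it acts as a reverse primer.
The 3' ends face each other across positions 27–94, giving a 68 bp product.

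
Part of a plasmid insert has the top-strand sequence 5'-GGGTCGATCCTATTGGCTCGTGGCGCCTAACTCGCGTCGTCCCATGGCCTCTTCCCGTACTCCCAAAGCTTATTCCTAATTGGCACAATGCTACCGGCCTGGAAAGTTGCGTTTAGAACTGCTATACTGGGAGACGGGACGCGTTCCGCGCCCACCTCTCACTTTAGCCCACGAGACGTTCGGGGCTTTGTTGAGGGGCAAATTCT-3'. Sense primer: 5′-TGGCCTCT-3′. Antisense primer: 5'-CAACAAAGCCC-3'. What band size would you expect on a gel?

149 bp

Forward primer TGGCCTCT is found on the top strand at positions 45–52.
The reverse primer's reverse complement is GGGCTTTGTTG, which matches the template at positions 183–193.
Amplicon spans positions 45–193: 149 bp.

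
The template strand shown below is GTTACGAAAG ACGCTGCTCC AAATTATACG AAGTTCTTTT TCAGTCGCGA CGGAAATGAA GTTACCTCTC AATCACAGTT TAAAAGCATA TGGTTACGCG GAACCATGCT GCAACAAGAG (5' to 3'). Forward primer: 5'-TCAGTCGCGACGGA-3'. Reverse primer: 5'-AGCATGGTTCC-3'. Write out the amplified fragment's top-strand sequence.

5'-TCAGTCGCGACGGAAATGAAGTTACCTCTCAATCACAGTTTAAAAGCATATGGTTACGCGGAACCATGCT-3'

Scanning the template, TCAGTCGCGACGGA occurs at positions 41–54; this primer anneals to the bottom strand there with its 3' end pointing downstream.
The reverse primer's reverse complement is GGAACCATGCT, which matches the template at positions 100–110.
The product is the template from position 41 through 110 (70 bp).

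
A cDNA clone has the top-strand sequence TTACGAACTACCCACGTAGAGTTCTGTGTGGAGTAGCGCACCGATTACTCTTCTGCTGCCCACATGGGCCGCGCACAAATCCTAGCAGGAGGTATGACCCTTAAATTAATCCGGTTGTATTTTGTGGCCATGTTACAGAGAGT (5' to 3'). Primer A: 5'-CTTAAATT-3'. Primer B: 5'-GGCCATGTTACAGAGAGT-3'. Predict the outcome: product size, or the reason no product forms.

No product — both primers anneal to the same strand and extend in the same direction.

Primer A (CTTAAATT) matches the top strand at positions 100–107 (3' end points downstream).
Primer B (GGCCATGTTACAGAGAGT) also matches the top strand directly, at positions 126–143 — its reverse complement ACTCTCTGTAACATGGCC is not present.
Both primers anneal to the bottom strand with 3' ends pointing the same way, so neither can prime synthesis back toward the other.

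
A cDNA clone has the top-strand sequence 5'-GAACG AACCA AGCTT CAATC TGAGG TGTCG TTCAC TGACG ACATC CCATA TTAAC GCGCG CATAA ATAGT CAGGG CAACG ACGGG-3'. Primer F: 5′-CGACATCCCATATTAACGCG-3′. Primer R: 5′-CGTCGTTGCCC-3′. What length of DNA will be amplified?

The forward primer matches the template at positions 39–58.
Taking the reverse complement of CGTCGTTGCCC gives GGGCAACGACG, found at positions 73–83 on the template; the primer anneals here to the top strand with its 3' end pointing upstream.
Amplicon spans positions 39–83: 45 bp.

45 bp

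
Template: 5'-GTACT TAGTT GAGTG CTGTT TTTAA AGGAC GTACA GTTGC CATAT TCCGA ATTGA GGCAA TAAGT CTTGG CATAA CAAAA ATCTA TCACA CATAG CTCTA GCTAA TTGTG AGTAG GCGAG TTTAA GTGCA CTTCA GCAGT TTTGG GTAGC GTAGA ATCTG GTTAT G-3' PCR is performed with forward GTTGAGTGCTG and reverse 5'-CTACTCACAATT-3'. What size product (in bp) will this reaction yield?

The forward primer matches the template at positions 8–18.
Reverse complement of the reverse primer: AATTGTGAGTAG. This occurs on the top strand at positions 104–115.
The product runs from position 8 to position 115, so its length is 115 − 8 + 1 = 108 bp.

108 bp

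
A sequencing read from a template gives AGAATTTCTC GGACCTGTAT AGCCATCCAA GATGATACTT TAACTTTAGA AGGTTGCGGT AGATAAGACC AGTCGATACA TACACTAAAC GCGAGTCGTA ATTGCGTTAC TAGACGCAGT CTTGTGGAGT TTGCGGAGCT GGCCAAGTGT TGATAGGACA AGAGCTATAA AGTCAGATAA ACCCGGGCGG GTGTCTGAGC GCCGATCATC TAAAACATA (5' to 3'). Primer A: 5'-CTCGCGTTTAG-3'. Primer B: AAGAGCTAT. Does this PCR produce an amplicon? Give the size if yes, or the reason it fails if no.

No product — the primers' 3' ends point away from each other.

Primer A (CTCGCGTTTAG) has reverse complement CTAAACGCGAG, which matches the top strand at positions 85–95; primer A anneals to the top strand there with its 3' end pointing upstream toward position 85.
Primer B (AAGAGCTAT) matches the top strand directly at positions 160–168; it anneals to the bottom strand with its 3' end pointing downstream toward position 168.
The 3' ends diverge (primer A extends toward position 1, primer B toward position 219), so the primers never converge on a shared product.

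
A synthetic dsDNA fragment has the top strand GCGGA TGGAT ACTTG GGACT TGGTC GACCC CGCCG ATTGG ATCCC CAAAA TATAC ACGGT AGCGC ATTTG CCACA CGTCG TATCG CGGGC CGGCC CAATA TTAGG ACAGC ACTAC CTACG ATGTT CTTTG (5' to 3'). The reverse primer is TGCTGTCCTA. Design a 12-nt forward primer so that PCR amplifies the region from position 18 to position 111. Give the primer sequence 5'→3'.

5'-ACTTGGTCGACC-3'

The reverse primer's reverse complement TAGGACAGCA matches the template at positions 102–111; the product starts at position 18.
The forward primer is identical to the top strand over positions 18–29: ACTTGGTCGACC.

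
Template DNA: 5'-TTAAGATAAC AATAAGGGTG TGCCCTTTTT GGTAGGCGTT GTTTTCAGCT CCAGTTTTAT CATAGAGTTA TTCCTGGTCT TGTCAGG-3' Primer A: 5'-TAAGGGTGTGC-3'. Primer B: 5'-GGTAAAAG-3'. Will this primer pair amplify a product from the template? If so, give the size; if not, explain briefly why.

No product — primer B has no binding site in the template.

Primer B (GGTAAAAG) does not match the top strand, and its reverse complement CTTTTACC does not match either.
With no annealing site for primer B, no amplification occurs.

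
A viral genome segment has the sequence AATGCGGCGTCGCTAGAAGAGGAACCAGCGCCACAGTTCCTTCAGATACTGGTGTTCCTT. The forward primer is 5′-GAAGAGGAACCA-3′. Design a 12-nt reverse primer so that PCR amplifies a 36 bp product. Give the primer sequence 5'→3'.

The forward primer binds at positions 16–27, so a 36 bp product ends at position 16 + 36 − 1 = 51.
The reverse primer anneals to the top strand over positions 40–51, i.e. to CTTCAGATACTG.
Its sequence written 5'→3' is the reverse complement: CAGTATCTGAAG.

5'-CAGTATCTGAAG-3'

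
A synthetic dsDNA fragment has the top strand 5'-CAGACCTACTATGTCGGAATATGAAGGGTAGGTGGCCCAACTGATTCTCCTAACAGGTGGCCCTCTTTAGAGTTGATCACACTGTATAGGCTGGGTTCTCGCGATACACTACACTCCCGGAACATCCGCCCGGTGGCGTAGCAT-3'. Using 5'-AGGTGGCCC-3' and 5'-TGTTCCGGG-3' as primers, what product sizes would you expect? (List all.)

The forward primer AGGTGGCCC matches the top strand at positions 30–38, 55–63.
The reverse primer's reverse complement is CCCGGAACA, matching at positions 116–124.
Each forward site pairs with the reverse site to give a product ending at position 124: sizes 95, 70 bp.

95 bp, 70 bp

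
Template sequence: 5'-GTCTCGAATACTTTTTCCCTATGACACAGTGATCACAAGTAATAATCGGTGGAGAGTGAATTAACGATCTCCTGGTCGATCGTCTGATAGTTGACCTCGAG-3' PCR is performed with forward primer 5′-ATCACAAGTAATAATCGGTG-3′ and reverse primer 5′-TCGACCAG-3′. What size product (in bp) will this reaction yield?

The forward primer matches the template at positions 32–51.
Reverse complement of the reverse primer: CTGGTCGA. This occurs on the top strand at positions 72–79.
The product runs from position 32 to position 79, so its length is 79 − 32 + 1 = 48 bp.

48 bp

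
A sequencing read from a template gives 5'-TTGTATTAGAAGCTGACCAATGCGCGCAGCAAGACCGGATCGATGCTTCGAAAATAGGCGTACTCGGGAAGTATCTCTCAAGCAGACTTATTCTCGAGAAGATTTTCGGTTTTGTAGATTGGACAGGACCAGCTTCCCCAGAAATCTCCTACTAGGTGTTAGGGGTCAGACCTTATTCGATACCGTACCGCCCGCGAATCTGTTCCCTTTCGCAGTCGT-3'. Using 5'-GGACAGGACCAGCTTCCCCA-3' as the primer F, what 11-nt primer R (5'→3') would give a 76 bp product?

5'-CGCGGGCGGTA-3'

The forward primer binds at positions 121–140, so a 76 bp product ends at position 121 + 76 − 1 = 196.
The reverse primer anneals to the top strand over positions 186–196, i.e. to TACCGCCCGCG.
Its sequence written 5'→3' is the reverse complement: CGCGGGCGGTA.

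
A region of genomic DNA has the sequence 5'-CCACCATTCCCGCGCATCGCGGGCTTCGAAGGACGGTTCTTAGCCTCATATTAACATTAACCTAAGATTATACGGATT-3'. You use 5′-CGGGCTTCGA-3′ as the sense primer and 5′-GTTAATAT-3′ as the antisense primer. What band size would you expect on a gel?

The forward primer matches the template at positions 20–29.
The reverse primer's reverse complement is ATATTAAC, which matches the template at positions 48–55.
Product length = (reverse-primer end) − (forward-primer start) + 1 = 55 − 20 + 1 = 36 bp.

36 bp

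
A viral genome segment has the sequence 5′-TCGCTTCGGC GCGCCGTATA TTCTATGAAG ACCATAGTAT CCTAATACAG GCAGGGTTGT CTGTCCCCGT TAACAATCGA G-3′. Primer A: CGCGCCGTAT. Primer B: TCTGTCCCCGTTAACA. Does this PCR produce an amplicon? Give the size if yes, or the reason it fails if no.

No product — both primers anneal to the same strand and extend in the same direction.

Primer A (CGCGCCGTAT) matches the top strand at positions 10–19 (3' end points downstream).
Primer B (TCTGTCCCCGTTAACA) also matches the top strand directly, at positions 60–75 — its reverse complement TGTTAACGGGGACAGA is not present.
Both primers anneal to the bottom strand with 3' ends pointing the same way, so neither can prime synthesis back toward the other.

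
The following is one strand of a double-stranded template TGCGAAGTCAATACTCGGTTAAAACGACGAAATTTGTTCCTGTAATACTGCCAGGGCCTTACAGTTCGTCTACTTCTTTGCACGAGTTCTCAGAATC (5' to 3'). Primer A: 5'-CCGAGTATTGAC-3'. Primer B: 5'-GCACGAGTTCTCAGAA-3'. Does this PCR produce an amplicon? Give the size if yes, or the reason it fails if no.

No product — the primers' 3' ends point away from each other.

Primer A (CCGAGTATTGAC) has reverse complement GTCAATACTCGG, which matches the top strand at positions 7–18; primer A anneals to the top strand there with its 3' end pointing upstream toward position 7.
Primer B (GCACGAGTTCTCAGAA) matches the top strand directly at positions 80–95; it anneals to the bottom strand with its 3' end pointing downstream toward position 95.
The 3' ends diverge (primer A extends toward position 1, primer B toward position 97), so the primers never converge on a shared product.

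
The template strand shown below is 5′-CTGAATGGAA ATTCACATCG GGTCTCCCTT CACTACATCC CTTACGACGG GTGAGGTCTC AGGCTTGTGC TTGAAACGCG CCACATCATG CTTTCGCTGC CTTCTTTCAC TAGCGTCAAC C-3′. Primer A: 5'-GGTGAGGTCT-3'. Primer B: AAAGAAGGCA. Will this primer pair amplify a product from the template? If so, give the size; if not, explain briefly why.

Primer A (GGTGAGGTCT) matches the top strand at positions 50–59; it acts as a forward primer.
Primer B's reverse complement is TGCCTTCTTT, matching the top strand at positions 98–107; it acts as a reverse primer.
The 3' ends face each other across positions 50–107, giving a 58 bp product.

Yes — a 58 bp product.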